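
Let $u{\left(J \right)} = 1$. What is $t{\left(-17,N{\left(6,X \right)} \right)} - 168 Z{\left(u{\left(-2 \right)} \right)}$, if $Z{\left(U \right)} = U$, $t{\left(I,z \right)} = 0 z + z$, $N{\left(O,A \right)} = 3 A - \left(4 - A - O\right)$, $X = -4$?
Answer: $-182$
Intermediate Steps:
$N{\left(O,A \right)} = -4 + O + 4 A$ ($N{\left(O,A \right)} = 3 A - \left(4 - A - O\right) = 3 A + \left(-4 + A + O\right) = -4 + O + 4 A$)
$t{\left(I,z \right)} = z$ ($t{\left(I,z \right)} = 0 + z = z$)
$t{\left(-17,N{\left(6,X \right)} \right)} - 168 Z{\left(u{\left(-2 \right)} \right)} = \left(-4 + 6 + 4 \left(-4\right)\right) - 168 = \left(-4 + 6 - 16\right) - 168 = -14 - 168 = -182$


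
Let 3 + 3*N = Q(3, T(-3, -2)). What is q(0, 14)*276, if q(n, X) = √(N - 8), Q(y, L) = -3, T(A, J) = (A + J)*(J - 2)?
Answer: 276*I*√10 ≈ 872.79*I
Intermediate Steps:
T(A, J) = (-2 + J)*(A + J) (T(A, J) = (A + J)*(-2 + J) = (-2 + J)*(A + J))
N = -2 (N = -1 + (⅓)*(-3) = -1 - 1 = -2)
q(n, X) = I*√10 (q(n, X) = √(-2 - 8) = √(-10) = I*√10)
q(0, 14)*276 = (I*√10)*276 = 276*I*√10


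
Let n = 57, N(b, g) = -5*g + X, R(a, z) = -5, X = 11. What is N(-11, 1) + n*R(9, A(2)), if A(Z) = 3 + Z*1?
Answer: -279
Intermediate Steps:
A(Z) = 3 + Z
N(b, g) = 11 - 5*g (N(b, g) = -5*g + 11 = 11 - 5*g)
N(-11, 1) + n*R(9, A(2)) = (11 - 5*1) + 57*(-5) = (11 - 5) - 285 = 6 - 285 = -279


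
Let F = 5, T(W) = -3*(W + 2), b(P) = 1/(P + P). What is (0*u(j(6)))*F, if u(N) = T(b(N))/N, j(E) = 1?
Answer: 0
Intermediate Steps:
b(P) = 1/(2*P)
T(W) = -6 - 3*W (T(W) = -3*(2 + W) = -6 - 3*W)
u(N) = (-6 - 3/(2*N))/N
(0*u(j(6)))*F = (0*((3/2)*(-1 - 4*1)/1²))*5 = (0*((3/2)*1*(-1 - 4)))*5 = (0*((3/2)*1*(-5)))*5 = (0*(-15/2))*5 = 0*5 = 0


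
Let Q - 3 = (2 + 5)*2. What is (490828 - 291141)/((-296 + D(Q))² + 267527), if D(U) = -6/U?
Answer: 57709543/102696747 ≈ 0.56194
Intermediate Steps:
Q = 17 (Q = 3 + (2 + 5)*2 = 3 + 7*2 = 3 + 14 = 17)
(490828 - 291141)/((-296 + D(Q))² + 267527) = (490828 - 291141)/((-296 - 6/17)² + 267527) = 199687/((-296 - 6*1/17)² + 267527) = 199687/((-296 - 6/17)² + 267527) = 199687/((-5038/17)² + 267527) = 199687/(25381444/289 + 267527) = 199687/(102696747/289) = 199687*(289/102696747) = 57709543/102696747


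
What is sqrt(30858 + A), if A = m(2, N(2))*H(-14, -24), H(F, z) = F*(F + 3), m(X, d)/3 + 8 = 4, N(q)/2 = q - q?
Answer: sqrt(29010) ≈ 170.32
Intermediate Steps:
N(q) = 0 (N(q) = 2*(q - q) = 2*0 = 0)
m(X, d) = -12 (m(X, d) = -24 + 3*4 = -24 + 12 = -12)
H(F, z) = F*(3 + F)
A = -1848 (A = -(-168)*(3 - 14) = -(-168)*(-11) = -12*154 = -1848)
sqrt(30858 + A) = sqrt(30858 - 1848) = sqrt(29010)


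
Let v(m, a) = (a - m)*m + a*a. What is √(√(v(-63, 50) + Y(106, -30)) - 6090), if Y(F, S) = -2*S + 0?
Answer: √(-6090 + I*√4559) ≈ 0.4326 + 78.04*I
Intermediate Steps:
Y(F, S) = -2*S
v(m, a) = a² + m*(a - m) (v(m, a) = m*(a - m) + a² = a² + m*(a - m))
√(√(v(-63, 50) + Y(106, -30)) - 6090) = √(√((50² - 1*(-63)² + 50*(-63)) - 2*(-30)) - 6090) = √(√((2500 - 1*3969 - 3150) + 60) - 6090) = √(√((2500 - 3969 - 3150) + 60) - 6090) = √(√(-4619 + 60) - 6090) = √(√(-4559) - 6090) = √(I*√4559 - 6090) = √(-6090 + I*√4559)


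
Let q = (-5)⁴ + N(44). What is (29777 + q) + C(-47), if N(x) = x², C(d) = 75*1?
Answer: 32413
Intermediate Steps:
C(d) = 75
q = 2561 (q = (-5)⁴ + 44² = 625 + 1936 = 2561)
(29777 + q) + C(-47) = (29777 + 2561) + 75 = 32338 + 75 = 32413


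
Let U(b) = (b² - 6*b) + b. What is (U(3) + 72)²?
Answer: 4356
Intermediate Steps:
U(b) = b² - 5*b
(U(3) + 72)² = (3*(-5 + 3) + 72)² = (3*(-2) + 72)² = (-6 + 72)² = 66² = 4356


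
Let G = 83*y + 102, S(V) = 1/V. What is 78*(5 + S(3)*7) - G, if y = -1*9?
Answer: 1217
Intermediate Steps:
y = -9
G = -645 (G = 83*(-9) + 102 = -747 + 102 = -645)
78*(5 + S(3)*7) - G = 78*(5 + 7/3) - 1*(-645) = 78*(5 + (⅓)*7) + 645 = 78*(5 + 7/3) + 645 = 78*(22/3) + 645 = 572 + 645 = 1217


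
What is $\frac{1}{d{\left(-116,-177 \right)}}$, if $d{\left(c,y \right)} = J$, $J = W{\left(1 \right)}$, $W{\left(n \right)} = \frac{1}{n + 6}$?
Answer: $7$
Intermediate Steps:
$W{\left(n \right)} = \frac{1}{6 + n}$
$J = \frac{1}{7}$ ($J = \frac{1}{6 + 1} = \frac{1}{7} \approx 0.14286$)
$d{\left(c,y \right)} = \frac{1}{7}$
$\frac{1}{d{\left(-116,-177 \right)}} = \frac{1}{\frac{1}{7}} = 7$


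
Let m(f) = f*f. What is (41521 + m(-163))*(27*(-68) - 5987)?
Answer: -532668070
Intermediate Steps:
m(f) = f²
(41521 + m(-163))*(27*(-68) - 5987) = (41521 + (-163)²)*(27*(-68) - 5987) = (41521 + 26569)*(-1836 - 5987) = 68090*(-7823) = -532668070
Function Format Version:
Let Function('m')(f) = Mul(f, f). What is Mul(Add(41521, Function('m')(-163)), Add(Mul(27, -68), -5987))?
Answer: -532668070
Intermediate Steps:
Function('m')(f) = Pow(f, 2)
Mul(Add(41521, Function('m')(-163)), Add(Mul(27, -68), -5987)) = Mul(Add(41521, Pow(-163, 2)), Add(Mul(27, -68), -5987)) = Mul(Add(41521, 26569), Add(-1836, -5987)) = Mul(68090, -7823) = -532668070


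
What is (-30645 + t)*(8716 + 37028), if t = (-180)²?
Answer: 80280720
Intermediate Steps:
t = 32400
(-30645 + t)*(8716 + 37028) = (-30645 + 32400)*(8716 + 37028) = 1755*45744 = 80280720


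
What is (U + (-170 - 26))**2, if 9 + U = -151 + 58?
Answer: 88804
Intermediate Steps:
U = -102 (U = -9 + (-151 + 58) = -9 - 93 = -102)
(U + (-170 - 26))**2 = (-102 + (-170 - 26))**2 = (-102 - 196)**2 = (-298)**2 = 88804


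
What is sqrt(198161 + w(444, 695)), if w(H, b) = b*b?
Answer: sqrt(681186) ≈ 825.34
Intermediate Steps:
w(H, b) = b**2
sqrt(198161 + w(444, 695)) = sqrt(198161 + 695**2) = sqrt(198161 + 483025) = sqrt(681186)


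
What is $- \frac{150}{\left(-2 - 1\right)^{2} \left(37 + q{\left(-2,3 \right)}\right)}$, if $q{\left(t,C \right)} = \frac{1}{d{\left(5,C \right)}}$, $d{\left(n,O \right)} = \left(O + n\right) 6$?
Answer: $- \frac{800}{1777} \approx -0.4502$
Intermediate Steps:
$d{\left(n,O \right)} = 6 O + 6 n$
$q{\left(t,C \right)} = \frac{1}{30 + 6 C}$ ($q{\left(t,C \right)} = \frac{1}{6 C + 6 \cdot 5} = \frac{1}{6 C + 30} = \frac{1}{30 + 6 C}$)
$- \frac{150}{\left(-2 - 1\right)^{2} \left(37 + q{\left(-2,3 \right)}\right)} = - \frac{150}{\left(-2 - 1\right)^{2} \left(37 + \frac{1}{6 \left(5 + 3\right)}\right)} = - \frac{150}{\left(-3\right)^{2} \left(37 + \frac{1}{6 \cdot 8}\right)} = - \frac{150}{9 \left(37 + \frac{1}{6} \cdot \frac{1}{8}\right)} = - \frac{150}{9 \left(37 + \frac{1}{48}\right)} = - \frac{150}{9 \cdot \frac{1777}{48}} = - \frac{150}{\frac{5331}{16}} = \left(-150\right) \frac{16}{5331} = - \frac{800}{1777}$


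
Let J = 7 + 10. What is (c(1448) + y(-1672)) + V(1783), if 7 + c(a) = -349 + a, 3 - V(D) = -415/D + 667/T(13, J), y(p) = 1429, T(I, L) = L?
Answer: 75322758/30311 ≈ 2485.0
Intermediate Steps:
J = 17
V(D) = -616/17 + 415/D (V(D) = 3 - (-415/D + 667/17) = 3 - (667/17 - 415/D) = 3 + (-667/17 + 415/D) = -616/17 + 415/D)
c(a) = -356 + a (c(a) = -7 + (-349 + a) = -356 + a)
(c(1448) + y(-1672)) + V(1783) = ((-356 + 1448) + 1429) + (-616/17 + 415/1783) = (1092 + 1429) + (-616/17 + 415*(1/1783)) = 2521 + (-616/17 + 415/1783) = 2521 - 1091273/30311 = 75322758/30311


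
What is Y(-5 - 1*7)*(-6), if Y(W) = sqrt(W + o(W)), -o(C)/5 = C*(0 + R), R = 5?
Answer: -72*sqrt(2) ≈ -101.82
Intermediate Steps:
o(C) = -25*C (o(C) = -5*C*(0 + 5) = -5*C*5 = -25*C)
Y(W) = 2*sqrt(6)*sqrt(-W) (Y(W) = sqrt(W - 25*W) = sqrt(-24*W) = 2*sqrt(6)*sqrt(-W))
Y(-5 - 1*7)*(-6) = (2*sqrt(6)*sqrt(-(-5 - 1*7)))*(-6) = (2*sqrt(6)*sqrt(-(-5 - 7)))*(-6) = (2*sqrt(6)*sqrt(-1*(-12)))*(-6) = (2*sqrt(6)*sqrt(12))*(-6) = (2*sqrt(6)*(2*sqrt(3)))*(-6) = (12*sqrt(2))*(-6) = -72*sqrt(2)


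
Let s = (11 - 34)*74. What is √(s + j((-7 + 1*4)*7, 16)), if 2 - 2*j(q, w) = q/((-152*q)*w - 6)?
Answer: 7*I*√10058410443/17022 ≈ 41.243*I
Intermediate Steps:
s = -1702 (s = -23*74 = -1702)
j(q, w) = 1 - q/(2*(-6 - 152*q*w)) (j(q, w) = 1 - q/(2*((-152*q)*w - 6)) = 1 - q/(2*(-152*q*w - 6)) = 1 - q/(2*(-6 - 152*q*w)))
√(s + j((-7 + 1*4)*7, 16)) = √(-1702 + (12 + (-7 + 1*4)*7 + 304*((-7 + 1*4)*7)*16)/(4*(3 + 76*((-7 + 1*4)*7)*16))) = √(-1702 + (12 + (-7 + 4)*7 + 304*((-7 + 4)*7)*16)/(4*(3 + 76*((-7 + 4)*7)*16))) = √(-1702 + (12 - 3*7 + 304*(-3*7)*16)/(4*(3 + 76*(-3*7)*16))) = √(-1702 + (12 - 21 + 304*(-21)*16)/(4*(3 + 76*(-21)*16))) = √(-1702 + (12 - 21 - 102144)/(4*(3 - 25536))) = √(-1702 + (¼)*(-102153)/(-25533)) = √(-1702 + (¼)*(-1/25533)*(-102153)) = √(-1702 + 34051/34044) = √(-57908837/34044) = 7*I*√10058410443/17022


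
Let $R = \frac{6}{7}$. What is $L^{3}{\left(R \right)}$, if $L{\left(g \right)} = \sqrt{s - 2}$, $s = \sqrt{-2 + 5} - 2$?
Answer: $- i \left(4 - \sqrt{3}\right)^{\frac{3}{2}} \approx - 3.4155 i$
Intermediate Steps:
$R = \frac{6}{7}$ ($R = 6 \cdot \frac{1}{7} = \frac{6}{7} \approx 0.85714$)
$s = -2 + \sqrt{3}$ ($s = \sqrt{3} - 2 = -2 + \sqrt{3} \approx -0.26795$)
$L{\left(g \right)} = \sqrt{-4 + \sqrt{3}}$ ($L{\left(g \right)} = \sqrt{\left(-2 + \sqrt{3}\right) - 2} = \sqrt{-4 + \sqrt{3}}$)
$L^{3}{\left(R \right)} = \left(\sqrt{-4 + \sqrt{3}}\right)^{3} = \left(-4 + \sqrt{3}\right)^{\frac{3}{2}}$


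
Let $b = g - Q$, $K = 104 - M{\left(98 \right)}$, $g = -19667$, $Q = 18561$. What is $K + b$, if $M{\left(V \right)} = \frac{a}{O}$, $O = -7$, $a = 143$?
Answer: $- \frac{266725}{7} \approx -38104.0$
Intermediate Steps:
$M{\left(V \right)} = - \frac{143}{7}$ ($M{\left(V \right)} = \frac{143}{-7} = 143 \left(- \frac{1}{7}\right) = - \frac{143}{7}$)
$K = \frac{871}{7}$ ($K = 104 - - \frac{143}{7} = 104 + \frac{143}{7} = \frac{871}{7} \approx 124.43$)
$b = -38228$ ($b = -19667 - 18561 = -38228$)
$K + b = \frac{871}{7} - 38228 = - \frac{266725}{7}$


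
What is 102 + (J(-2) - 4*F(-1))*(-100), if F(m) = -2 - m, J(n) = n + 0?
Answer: -98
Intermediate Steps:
J(n) = n
102 + (J(-2) - 4*F(-1))*(-100) = 102 + (-2 - 4*(-2 - 1*(-1)))*(-100) = 102 + (-2 - 4*(-2 + 1))*(-100) = 102 + (-2 - 4*(-1))*(-100) = 102 + (-2 + 4)*(-100) = 102 + 2*(-100) = 102 - 200 = -98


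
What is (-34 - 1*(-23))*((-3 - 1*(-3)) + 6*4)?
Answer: -264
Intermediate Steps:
(-34 - 1*(-23))*((-3 - 1*(-3)) + 6*4) = (-34 + 23)*((-3 + 3) + 24) = -11*(0 + 24) = -11*24 = -264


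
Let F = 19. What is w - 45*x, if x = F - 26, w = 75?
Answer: 390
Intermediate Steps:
x = -7 (x = 19 - 26 = -7)
w - 45*x = 75 - 45*(-7) = 75 + 315 = 390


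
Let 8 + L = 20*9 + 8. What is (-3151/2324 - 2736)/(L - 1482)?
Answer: 6361615/3025848 ≈ 2.1024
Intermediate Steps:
L = 180 (L = -8 + (20*9 + 8) = -8 + (180 + 8) = -8 + 188 = 180)
(-3151/2324 - 2736)/(L - 1482) = (-3151/2324 - 2736)/(180 - 1482) = (-3151*1/2324 - 2736)/(-1302) = (-3151/2324 - 2736)*(-1/1302) = -6361615/2324*(-1/1302) = 6361615/3025848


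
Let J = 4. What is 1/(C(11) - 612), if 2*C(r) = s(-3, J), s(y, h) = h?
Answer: -1/610 ≈ -0.0016393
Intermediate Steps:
C(r) = 2 (C(r) = (½)*4 = 2)
1/(C(11) - 612) = 1/(2 - 612) = 1/(-610) = -1/610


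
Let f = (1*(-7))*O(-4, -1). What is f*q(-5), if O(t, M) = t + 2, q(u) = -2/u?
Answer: 28/5 ≈ 5.6000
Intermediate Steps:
O(t, M) = 2 + t
f = 14 (f = (1*(-7))*(2 - 4) = -7*(-2) = 14)
f*q(-5) = 14*(-2/(-5)) = 14*(-2*(-⅕)) = 14*(⅖) = 28/5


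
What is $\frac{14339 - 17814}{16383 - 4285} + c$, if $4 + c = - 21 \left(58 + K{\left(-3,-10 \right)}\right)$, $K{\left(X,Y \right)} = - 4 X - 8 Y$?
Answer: $- \frac{38160567}{12098} \approx -3154.3$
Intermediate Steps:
$K{\left(X,Y \right)} = - 8 Y - 4 X$
$c = -3154$ ($c = -4 - 21 \left(58 - -92\right) = -4 - 21 \left(58 + \left(80 + 12\right)\right) = -4 - 21 \left(58 + 92\right) = -4 - 3150 = -3154$)
$\frac{14339 - 17814}{16383 - 4285} + c = \frac{14339 - 17814}{16383 - 4285} - 3154 = - \frac{3475}{12098} - 3154 = - \frac{38160567}{12098}$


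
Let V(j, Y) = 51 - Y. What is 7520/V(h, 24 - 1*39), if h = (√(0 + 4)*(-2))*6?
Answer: 3760/33 ≈ 113.94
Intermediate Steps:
h = -24 (h = (√4*(-2))*6 = (2*(-2))*6 = -4*6 = -24)
7520/V(h, 24 - 1*39) = 7520/(51 - (24 - 1*39)) = 7520/(51 - (24 - 39)) = 7520/(51 - 1*(-15)) = 7520/(51 + 15) = 7520/66 = 7520*(1/66) = 3760/33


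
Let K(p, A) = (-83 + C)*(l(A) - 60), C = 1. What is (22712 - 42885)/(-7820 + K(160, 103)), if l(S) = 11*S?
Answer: 20173/95806 ≈ 0.21056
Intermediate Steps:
K(p, A) = 4920 - 902*A (K(p, A) = (-83 + 1)*(11*A - 60) = -82*(-60 + 11*A) = 4920 - 902*A)
(22712 - 42885)/(-7820 + K(160, 103)) = (22712 - 42885)/(-7820 + (4920 - 902*103)) = -20173/(-7820 + (4920 - 92906)) = -20173/(-7820 - 87986) = -20173/(-95806) = -20173*(-1/95806) = 20173/95806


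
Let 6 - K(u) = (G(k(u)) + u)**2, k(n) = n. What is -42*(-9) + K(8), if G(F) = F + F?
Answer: -192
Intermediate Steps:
G(F) = 2*F
K(u) = 6 - 9*u**2 (K(u) = 6 - (2*u + u)**2 = 6 - (3*u)**2 = 6 - 9*u**2)
-42*(-9) + K(8) = -42*(-9) + (6 - 9*8**2) = 378 + (6 - 9*64) = 378 + (6 - 576) = 378 - 570 = -192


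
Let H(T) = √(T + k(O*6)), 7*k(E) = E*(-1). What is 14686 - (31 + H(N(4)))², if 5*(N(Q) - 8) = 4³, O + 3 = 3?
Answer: 68521/5 - 124*√130/5 ≈ 13421.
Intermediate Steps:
O = 0 (O = -3 + 3 = 0)
N(Q) = 104/5 (N(Q) = 8 + (⅕)*4³ = 8 + (⅕)*64 = 8 + 64/5 = 104/5)
k(E) = -E/7 (k(E) = (E*(-1))/7 = (-E)/7 = -E/7)
H(T) = √T (H(T) = √(T - 0*6) = √(T - ⅐*0) = √(T + 0) = √T)
14686 - (31 + H(N(4)))² = 14686 - (31 + √(104/5))² = 14686 - (31 + 2*√130/5)²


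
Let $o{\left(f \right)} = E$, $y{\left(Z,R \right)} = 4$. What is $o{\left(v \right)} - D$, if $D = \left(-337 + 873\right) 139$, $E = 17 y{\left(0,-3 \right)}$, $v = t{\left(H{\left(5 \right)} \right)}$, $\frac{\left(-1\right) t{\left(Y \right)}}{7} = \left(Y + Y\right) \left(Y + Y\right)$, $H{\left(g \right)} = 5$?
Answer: $-74436$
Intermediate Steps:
$t{\left(Y \right)} = - 28 Y^{2}$ ($t{\left(Y \right)} = - 7 \left(Y + Y\right) \left(Y + Y\right) = - 7 \cdot 2 Y 2 Y = - 7 \cdot 4 Y^{2} = - 28 Y^{2}$)
$v = -700$ ($v = - 28 \cdot 5^{2} = \left(-28\right) 25 = -700$)
$E = 68$ ($E = 17 \cdot 4 = 68$)
$o{\left(f \right)} = 68$
$D = 74504$ ($D = 536 \cdot 139 = 74504$)
$o{\left(v \right)} - D = 68 - 74504 = -74436$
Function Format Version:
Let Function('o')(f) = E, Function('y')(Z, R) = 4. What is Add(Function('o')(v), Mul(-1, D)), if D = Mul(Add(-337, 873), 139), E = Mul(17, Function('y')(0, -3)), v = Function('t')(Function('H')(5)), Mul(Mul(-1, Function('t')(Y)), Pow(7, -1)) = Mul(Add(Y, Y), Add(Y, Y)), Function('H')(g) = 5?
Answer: -74436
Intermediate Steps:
Function('t')(Y) = Mul(-28, Pow(Y, 2)) (Function('t')(Y) = Mul(-7, Mul(Add(Y, Y), Add(Y, Y))) = Mul(-7, Mul(Mul(2, Y), Mul(2, Y))) = Mul(-7, Mul(4, Pow(Y, 2))) = Mul(-28, Pow(Y, 2)))
v = -700 (v = Mul(-28, Pow(5, 2)) = Mul(-28, 25) = -700)
E = 68 (E = Mul(17, 4) = 68)
Function('o')(f) = 68
D = 74504 (D = Mul(536, 139) = 74504)
Add(Function('o')(v), Mul(-1, D)) = Add(68, Mul(-1, 74504)) = Add(68, -74504) = -74436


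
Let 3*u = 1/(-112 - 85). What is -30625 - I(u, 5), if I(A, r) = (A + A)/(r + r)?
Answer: -90496874/2955 ≈ -30625.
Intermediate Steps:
u = -1/591 (u = 1/(3*(-112 - 85)) = (⅓)/(-197) = (⅓)*(-1/197) = -1/591 ≈ -0.0016920)
I(A, r) = A/r (I(A, r) = (2*A)/((2*r)) = (2*A)*(1/(2*r)) = A/r)
-30625 - I(u, 5) = -30625 - (-1)/(591*5) = -30625 - 1*(-1/2955) = -30625 + 1/2955 = -90496874/2955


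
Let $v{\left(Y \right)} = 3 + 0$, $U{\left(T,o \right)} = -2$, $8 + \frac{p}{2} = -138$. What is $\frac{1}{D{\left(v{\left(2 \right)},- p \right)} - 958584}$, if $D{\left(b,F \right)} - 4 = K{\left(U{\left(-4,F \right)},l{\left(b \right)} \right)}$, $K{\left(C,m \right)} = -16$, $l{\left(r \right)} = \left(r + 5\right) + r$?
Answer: $- \frac{1}{958596} \approx -1.0432 \cdot 10^{-6}$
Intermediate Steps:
$p = -292$ ($p = -16 + 2 \left(-138\right) = -16 - 276 = -292$)
$l{\left(r \right)} = 5 + 2 r$ ($l{\left(r \right)} = \left(5 + r\right) + r = 5 + 2 r$)
$v{\left(Y \right)} = 3$
$D{\left(b,F \right)} = -12$ ($D{\left(b,F \right)} = 4 - 16 = -12$)
$\frac{1}{D{\left(v{\left(2 \right)},- p \right)} - 958584} = \frac{1}{-12 - 958584} = \frac{1}{-958596} = - \frac{1}{958596}$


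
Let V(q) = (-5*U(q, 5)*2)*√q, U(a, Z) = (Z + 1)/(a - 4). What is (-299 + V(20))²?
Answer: 358729/4 + 4485*√5 ≈ 99711.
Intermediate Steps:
U(a, Z) = (1 + Z)/(-4 + a)
V(q) = -60*√q/(-4 + q) (V(q) = (-5*(1 + 5)/(-4 + q)*2)*√q = (-5*6/(-4 + q)*2)*√q = (-30/(-4 + q)*2)*√q = (-60/(-4 + q))*√q = -60*√q/(-4 + q))
(-299 + V(20))² = (-299 - 60*√20/(-4 + 20))² = (-299 - 60*2*√5/16)² = (-299 - 60*2*√5*1/16)² = (-299 - 15*√5/2)²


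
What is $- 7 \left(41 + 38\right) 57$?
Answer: $-31521$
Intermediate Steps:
$- 7 \left(41 + 38\right) 57 = - 7 \cdot 79 \cdot 57 = \left(-7\right) 4503 = -31521$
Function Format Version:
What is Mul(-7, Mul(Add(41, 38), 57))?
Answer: -31521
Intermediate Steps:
Mul(-7, Mul(Add(41, 38), 57)) = Mul(-7, Mul(79, 57)) = Mul(-7, 4503) = -31521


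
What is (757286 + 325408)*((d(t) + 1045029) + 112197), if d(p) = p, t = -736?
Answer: 1252124784060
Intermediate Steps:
(757286 + 325408)*((d(t) + 1045029) + 112197) = (757286 + 325408)*((-736 + 1045029) + 112197) = 1082694*(1044293 + 112197) = 1082694*1156490 = 1252124784060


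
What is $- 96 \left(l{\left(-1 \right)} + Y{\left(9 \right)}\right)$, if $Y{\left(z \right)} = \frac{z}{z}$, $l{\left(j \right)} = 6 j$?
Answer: $480$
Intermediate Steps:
$Y{\left(z \right)} = 1$
$- 96 \left(l{\left(-1 \right)} + Y{\left(9 \right)}\right) = - 96 \left(6 \left(-1\right) + 1\right) = - 96 \left(-6 + 1\right) = \left(-96\right) \left(-5\right) = 480$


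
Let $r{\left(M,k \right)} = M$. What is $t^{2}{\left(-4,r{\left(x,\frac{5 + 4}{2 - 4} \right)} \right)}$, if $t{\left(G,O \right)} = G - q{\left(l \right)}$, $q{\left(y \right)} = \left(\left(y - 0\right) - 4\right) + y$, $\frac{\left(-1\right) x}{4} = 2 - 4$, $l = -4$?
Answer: $64$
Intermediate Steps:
$x = 8$ ($x = - 4 \left(2 - 4\right) = \left(-4\right) \left(-2\right) = 8$)
$q{\left(y \right)} = -4 + 2 y$ ($q{\left(y \right)} = \left(\left(y + 0\right) - 4\right) + y = \left(y - 4\right) + y = \left(-4 + y\right) + y = -4 + 2 y$)
$t{\left(G,O \right)} = 12 + G$ ($t{\left(G,O \right)} = G - \left(-4 + 2 \left(-4\right)\right) = G - \left(-4 - 8\right) = G - -12 = G + 12 = 12 + G$)
$t^{2}{\left(-4,r{\left(x,\frac{5 + 4}{2 - 4} \right)} \right)} = \left(12 - 4\right)^{2} = 8^{2} = 64$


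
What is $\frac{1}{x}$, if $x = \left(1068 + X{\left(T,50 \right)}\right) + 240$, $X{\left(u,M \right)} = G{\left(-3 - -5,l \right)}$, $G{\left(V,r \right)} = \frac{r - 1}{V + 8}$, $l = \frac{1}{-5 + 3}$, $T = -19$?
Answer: $\frac{20}{26157} \approx 0.00076461$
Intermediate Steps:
$l = - \frac{1}{2}$ ($l = \frac{1}{-2} = - \frac{1}{2} \approx -0.5$)
$G{\left(V,r \right)} = \frac{-1 + r}{8 + V}$
$X{\left(u,M \right)} = - \frac{3}{20}$ ($X{\left(u,M \right)} = \frac{-1 - \frac{1}{2}}{8 - -2} = \frac{1}{8 + \left(-3 + 5\right)} \left(- \frac{3}{2}\right) = \frac{1}{8 + 2} \left(- \frac{3}{2}\right) = \frac{1}{10} \left(- \frac{3}{2}\right) = - \frac{3}{20}$)
$x = \frac{26157}{20}$ ($x = \left(1068 - \frac{3}{20}\right) + 240 = \frac{21357}{20} + 240 = \frac{26157}{20} \approx 1307.8$)
$\frac{1}{x} = \frac{1}{\frac{26157}{20}} = \frac{20}{26157}$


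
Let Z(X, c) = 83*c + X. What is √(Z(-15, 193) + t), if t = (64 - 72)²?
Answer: 2*√4017 ≈ 126.76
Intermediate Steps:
Z(X, c) = X + 83*c
t = 64 (t = (-8)² = 64)
√(Z(-15, 193) + t) = √((-15 + 83*193) + 64) = √((-15 + 16019) + 64) = √(16004 + 64) = √16068 = 2*√4017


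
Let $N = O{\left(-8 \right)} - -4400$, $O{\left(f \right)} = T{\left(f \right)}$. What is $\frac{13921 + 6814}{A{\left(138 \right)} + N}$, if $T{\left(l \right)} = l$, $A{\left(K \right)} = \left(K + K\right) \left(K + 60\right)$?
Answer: $\frac{4147}{11808} \approx 0.3512$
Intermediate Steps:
$A{\left(K \right)} = 2 K \left(60 + K\right)$
$O{\left(f \right)} = f$
$N = 4392$ ($N = -8 - -4400 = -8 + 4400 = 4392$)
$\frac{13921 + 6814}{A{\left(138 \right)} + N} = \frac{13921 + 6814}{2 \cdot 138 \left(60 + 138\right) + 4392} = \frac{20735}{2 \cdot 138 \cdot 198 + 4392} = \frac{20735}{54648 + 4392} = \frac{20735}{59040} = 20735 \cdot \frac{1}{59040} = \frac{4147}{11808}$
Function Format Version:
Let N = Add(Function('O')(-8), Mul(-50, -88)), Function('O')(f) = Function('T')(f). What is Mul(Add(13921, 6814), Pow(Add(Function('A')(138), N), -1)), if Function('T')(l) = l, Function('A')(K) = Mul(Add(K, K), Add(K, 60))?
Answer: Rational(4147, 11808) ≈ 0.35120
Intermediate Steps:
Function('A')(K) = Mul(2, K, Add(60, K)) (Function('A')(K) = Mul(Mul(2, K), Add(60, K)) = Mul(2, K, Add(60, K)))
Function('O')(f) = f
N = 4392 (N = Add(-8, Mul(-50, -88)) = Add(-8, 4400) = 4392)
Mul(Add(13921, 6814), Pow(Add(Function('A')(138), N), -1)) = Mul(Add(13921, 6814), Pow(Add(Mul(2, 138, Add(60, 138)), 4392), -1)) = Mul(20735, Pow(Add(Mul(2, 138, 198), 4392), -1)) = Mul(20735, Pow(Add(54648, 4392), -1)) = Mul(20735, Pow(59040, -1)) = Mul(20735, Rational(1, 59040)) = Rational(4147, 11808)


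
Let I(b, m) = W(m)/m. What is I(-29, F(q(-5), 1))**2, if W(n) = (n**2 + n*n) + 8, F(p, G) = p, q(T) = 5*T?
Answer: 1582564/625 ≈ 2532.1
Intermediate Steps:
W(n) = 8 + 2*n**2 (W(n) = (n**2 + n**2) + 8 = 2*n**2 + 8 = 8 + 2*n**2)
I(b, m) = (8 + 2*m**2)/m
I(-29, F(q(-5), 1))**2 = (2*(5*(-5)) + 8/((5*(-5))))**2 = (2*(-25) + 8/(-25))**2 = (-50 + 8*(-1/25))**2 = (-50 - 8/25)**2 = (-1258/25)**2 = 1582564/625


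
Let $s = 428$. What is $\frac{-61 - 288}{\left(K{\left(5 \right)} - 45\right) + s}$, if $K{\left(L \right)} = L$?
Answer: $- \frac{349}{388} \approx -0.89948$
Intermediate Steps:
$\frac{-61 - 288}{\left(K{\left(5 \right)} - 45\right) + s} = \frac{-61 - 288}{\left(5 - 45\right) + 428} = - \frac{349}{-40 + 428} = - \frac{349}{388}$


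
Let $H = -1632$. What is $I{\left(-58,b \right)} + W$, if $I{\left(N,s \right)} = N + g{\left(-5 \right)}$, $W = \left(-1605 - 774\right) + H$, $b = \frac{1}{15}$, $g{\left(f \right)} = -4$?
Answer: $-4073$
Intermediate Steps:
$b = \frac{1}{15} \approx 0.066667$
$W = -4011$ ($W = \left(-1605 - 774\right) - 1632 = -2379 - 1632 = -4011$)
$I{\left(N,s \right)} = -4 + N$ ($I{\left(N,s \right)} = N - 4 = -4 + N$)
$I{\left(-58,b \right)} + W = \left(-4 - 58\right) - 4011 = -62 - 4011 = -4073$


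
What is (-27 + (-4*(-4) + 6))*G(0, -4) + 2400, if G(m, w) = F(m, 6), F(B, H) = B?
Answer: 2400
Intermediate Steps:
G(m, w) = m
(-27 + (-4*(-4) + 6))*G(0, -4) + 2400 = (-27 + (-4*(-4) + 6))*0 + 2400 = (-27 + (16 + 6))*0 + 2400 = (-27 + 22)*0 + 2400 = -5*0 + 2400 = 0 + 2400 = 2400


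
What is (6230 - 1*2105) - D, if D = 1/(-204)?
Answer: 841501/204 ≈ 4125.0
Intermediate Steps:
D = -1/204 ≈ -0.0049020
(6230 - 1*2105) - D = (6230 - 1*2105) - 1*(-1/204) = (6230 - 2105) + 1/204 = 4125 + 1/204 = 841501/204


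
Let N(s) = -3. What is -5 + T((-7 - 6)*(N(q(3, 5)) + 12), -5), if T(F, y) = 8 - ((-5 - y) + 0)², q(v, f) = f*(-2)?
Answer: 3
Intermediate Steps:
q(v, f) = -2*f
T(F, y) = 8 - (-5 - y)²
-5 + T((-7 - 6)*(N(q(3, 5)) + 12), -5) = -5 + (8 - (5 - 5)²) = -5 + (8 - 1*0²) = -5 + (8 - 1*0) = -5 + (8 + 0) = -5 + 8 = 3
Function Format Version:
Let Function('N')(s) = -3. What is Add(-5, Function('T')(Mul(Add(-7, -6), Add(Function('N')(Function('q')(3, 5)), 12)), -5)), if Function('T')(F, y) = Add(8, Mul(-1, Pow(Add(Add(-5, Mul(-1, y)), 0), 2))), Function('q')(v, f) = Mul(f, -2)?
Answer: 3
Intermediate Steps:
Function('q')(v, f) = Mul(-2, f)
Function('T')(F, y) = Add(8, Mul(-1, Pow(Add(-5, Mul(-1, y)), 2)))
Add(-5, Function('T')(Mul(Add(-7, -6), Add(Function('N')(Function('q')(3, 5)), 12)), -5)) = Add(-5, Add(8, Mul(-1, Pow(Add(5, -5), 2)))) = Add(-5, Add(8, Mul(-1, Pow(0, 2)))) = Add(-5, Add(8, Mul(-1, 0))) = Add(-5, Add(8, 0)) = Add(-5, 8) = 3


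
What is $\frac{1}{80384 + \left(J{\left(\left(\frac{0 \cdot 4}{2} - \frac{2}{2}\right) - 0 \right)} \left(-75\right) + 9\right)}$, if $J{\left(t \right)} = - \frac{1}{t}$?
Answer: $\frac{1}{80318} \approx 1.2451 \cdot 10^{-5}$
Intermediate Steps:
$\frac{1}{80384 + \left(J{\left(\left(\frac{0 \cdot 4}{2} - \frac{2}{2}\right) - 0 \right)} \left(-75\right) + 9\right)} = \frac{1}{80384 + \left(- \frac{1}{\left(\frac{0 \cdot 4}{2} - \frac{2}{2}\right) - 0} \left(-75\right) + 9\right)} = \frac{1}{80384 + \left(- \frac{1}{\left(0 \cdot \frac{1}{2} - 1\right) + 0} \left(-75\right) + 9\right)} = \frac{1}{80384 + \left(- \frac{1}{\left(0 - 1\right) + 0} \left(-75\right) + 9\right)} = \frac{1}{80384 + \left(- \frac{1}{-1 + 0} \left(-75\right) + 9\right)} = \frac{1}{80384 + \left(- \frac{1}{-1} \left(-75\right) + 9\right)} = \frac{1}{80384 + \left(\left(-1\right) \left(-1\right) \left(-75\right) + 9\right)} = \frac{1}{80384 + \left(1 \left(-75\right) + 9\right)} = \frac{1}{80384 + \left(-75 + 9\right)} = \frac{1}{80384 - 66} = \frac{1}{80318}$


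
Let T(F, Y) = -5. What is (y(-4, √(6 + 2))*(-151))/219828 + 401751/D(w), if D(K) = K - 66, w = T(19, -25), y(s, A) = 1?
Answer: -88316129549/15607788 ≈ -5658.5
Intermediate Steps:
w = -5
D(K) = -66 + K
(y(-4, √(6 + 2))*(-151))/219828 + 401751/D(w) = (1*(-151))/219828 + 401751/(-66 - 5) = -151*1/219828 + 401751/(-71) = -151/219828 + 401751*(-1/71) = -151/219828 - 401751/71 = -88316129549/15607788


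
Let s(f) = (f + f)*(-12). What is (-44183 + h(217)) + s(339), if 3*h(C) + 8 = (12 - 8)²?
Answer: -156949/3 ≈ -52316.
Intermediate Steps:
h(C) = 8/3 (h(C) = -8/3 + (12 - 8)²/3 = -8/3 + (⅓)*4² = -8/3 + (⅓)*16 = -8/3 + 16/3 = 8/3)
s(f) = -24*f (s(f) = (2*f)*(-12) = -24*f)
(-44183 + h(217)) + s(339) = (-44183 + 8/3) - 24*339 = -132541/3 - 8136 = -156949/3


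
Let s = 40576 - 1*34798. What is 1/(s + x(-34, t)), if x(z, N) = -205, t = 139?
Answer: 1/5573 ≈ 0.00017944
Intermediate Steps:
s = 5778 (s = 40576 - 34798 = 5778)
1/(s + x(-34, t)) = 1/(5778 - 205) = 1/5573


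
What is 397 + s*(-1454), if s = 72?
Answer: -104291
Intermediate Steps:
397 + s*(-1454) = 397 + 72*(-1454) = 397 - 104688 = -104291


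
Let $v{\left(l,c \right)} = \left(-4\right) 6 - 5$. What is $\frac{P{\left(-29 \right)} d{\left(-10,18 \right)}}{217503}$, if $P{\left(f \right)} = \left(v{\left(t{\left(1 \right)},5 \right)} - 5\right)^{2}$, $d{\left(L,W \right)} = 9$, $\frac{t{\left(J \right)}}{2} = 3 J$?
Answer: $\frac{1156}{24167} \approx 0.047834$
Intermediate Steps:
$t{\left(J \right)} = 6 J$ ($t{\left(J \right)} = 2 \cdot 3 J = 6 J$)
$v{\left(l,c \right)} = -29$ ($v{\left(l,c \right)} = -24 - 5 = -29$)
$P{\left(f \right)} = 1156$ ($P{\left(f \right)} = \left(-29 - 5\right)^{2} = \left(-34\right)^{2} = 1156$)
$\frac{P{\left(-29 \right)} d{\left(-10,18 \right)}}{217503} = \frac{1156 \cdot 9}{217503} = 10404 \cdot \frac{1}{217503} = \frac{1156}{24167}$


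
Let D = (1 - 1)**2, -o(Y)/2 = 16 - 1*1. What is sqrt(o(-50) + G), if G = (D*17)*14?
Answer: I*sqrt(30) ≈ 5.4772*I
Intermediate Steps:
o(Y) = -30 (o(Y) = -2*(16 - 1*1) = -2*(16 - 1) = -2*15 = -30)
D = 0 (D = 0**2 = 0)
G = 0 (G = (0*17)*14 = 0*14 = 0)
sqrt(o(-50) + G) = sqrt(-30 + 0) = sqrt(-30) = I*sqrt(30)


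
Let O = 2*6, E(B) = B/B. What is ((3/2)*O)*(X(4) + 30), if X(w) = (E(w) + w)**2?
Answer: 990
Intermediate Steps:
E(B) = 1
O = 12
X(w) = (1 + w)**2
((3/2)*O)*(X(4) + 30) = ((3/2)*12)*((1 + 4)**2 + 30) = ((3*(1/2))*12)*(5**2 + 30) = ((3/2)*12)*(25 + 30) = 18*55 = 990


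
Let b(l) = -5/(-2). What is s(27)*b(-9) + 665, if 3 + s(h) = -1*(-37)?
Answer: 750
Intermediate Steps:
s(h) = 34 (s(h) = -3 - 1*(-37) = -3 + 37 = 34)
b(l) = 5/2 (b(l) = -5*(-½) = 5/2)
s(27)*b(-9) + 665 = 34*(5/2) + 665 = 85 + 665 = 750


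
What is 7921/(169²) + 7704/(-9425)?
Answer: -11182963/20706725 ≈ -0.54006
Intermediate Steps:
7921/(169²) + 7704/(-9425) = 7921/28561 + 7704*(-1/9425) = 7921*(1/28561) - 7704/9425 = 7921/28561 - 7704/9425 = -11182963/20706725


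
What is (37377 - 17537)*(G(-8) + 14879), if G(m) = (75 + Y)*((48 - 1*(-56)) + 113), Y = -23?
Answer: 519073920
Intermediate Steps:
G(m) = 11284 (G(m) = (75 - 23)*((48 - 1*(-56)) + 113) = 52*((48 + 56) + 113) = 52*(104 + 113) = 52*217 = 11284)
(37377 - 17537)*(G(-8) + 14879) = (37377 - 17537)*(11284 + 14879) = 19840*26163 = 519073920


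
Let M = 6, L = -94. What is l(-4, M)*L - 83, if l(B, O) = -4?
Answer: 293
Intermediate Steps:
l(-4, M)*L - 83 = -4*(-94) - 83 = 376 - 83 = 293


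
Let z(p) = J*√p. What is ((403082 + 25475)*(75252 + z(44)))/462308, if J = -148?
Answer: 8062442841/115577 - 31713218*√11/115577 ≈ 68848.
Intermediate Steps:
z(p) = -148*√p
((403082 + 25475)*(75252 + z(44)))/462308 = ((403082 + 25475)*(75252 - 296*√11))/462308 = (428557*(75252 - 296*√11))*(1/462308) = (32249771364 - 126852872*√11)*(1/462308) = 8062442841/115577 - 31713218*√11/115577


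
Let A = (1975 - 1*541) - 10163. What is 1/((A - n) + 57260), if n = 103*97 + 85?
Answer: 1/38455 ≈ 2.6004e-5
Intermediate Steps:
n = 10076 (n = 9991 + 85 = 10076)
A = -8729 (A = (1975 - 541) - 10163 = 1434 - 10163 = -8729)
1/((A - n) + 57260) = 1/((-8729 - 1*10076) + 57260) = 1/((-8729 - 10076) + 57260) = 1/(-18805 + 57260) = 1/38455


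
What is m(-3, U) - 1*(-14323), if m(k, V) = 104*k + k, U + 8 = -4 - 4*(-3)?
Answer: 14008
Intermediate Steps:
U = 0 (U = -8 + (-4 - 4*(-3)) = -8 + (-4 + 12) = -8 + 8 = 0)
m(k, V) = 105*k
m(-3, U) - 1*(-14323) = 105*(-3) - 1*(-14323) = -315 + 14323 = 14008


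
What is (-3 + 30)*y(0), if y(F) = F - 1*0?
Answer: 0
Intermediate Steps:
y(F) = F (y(F) = F + 0 = F)
(-3 + 30)*y(0) = (-3 + 30)*0 = 27*0 = 0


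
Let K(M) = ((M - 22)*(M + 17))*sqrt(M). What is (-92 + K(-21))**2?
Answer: -612800 - 31648*I*sqrt(21) ≈ -6.128e+5 - 1.4503e+5*I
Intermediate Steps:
K(M) = sqrt(M)*(-22 + M)*(17 + M) (K(M) = ((-22 + M)*(17 + M))*sqrt(M) = sqrt(M)*(-22 + M)*(17 + M))
(-92 + K(-21))**2 = (-92 + sqrt(-21)*(-374 + (-21)**2 - 5*(-21)))**2 = (-92 + (I*sqrt(21))*(-374 + 441 + 105))**2 = (-92 + (I*sqrt(21))*172)**2 = (-92 + 172*I*sqrt(21))**2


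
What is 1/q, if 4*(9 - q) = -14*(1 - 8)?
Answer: -2/31 ≈ -0.064516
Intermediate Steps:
q = -31/2 (q = 9 - (-7)*(1 - 8)/2 = 9 - (-7)*(-7)/2 = 9 - ¼*98 = 9 - 49/2 = -31/2 ≈ -15.500)
1/q = 1/(-31/2) = -2/31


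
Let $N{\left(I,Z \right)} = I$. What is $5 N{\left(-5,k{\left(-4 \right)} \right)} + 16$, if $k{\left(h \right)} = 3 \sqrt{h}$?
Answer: $-9$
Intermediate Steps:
$5 N{\left(-5,k{\left(-4 \right)} \right)} + 16 = 5 \left(-5\right) + 16 = -25 + 16 = -9$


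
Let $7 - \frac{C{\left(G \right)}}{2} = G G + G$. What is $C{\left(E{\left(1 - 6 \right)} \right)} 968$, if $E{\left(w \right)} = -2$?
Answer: $9680$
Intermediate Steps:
$C{\left(G \right)} = 14 - 2 G - 2 G^{2}$ ($C{\left(G \right)} = 14 - 2 \left(G G + G\right) = 14 - 2 \left(G^{2} + G\right) = 14 - 2 \left(G + G^{2}\right) = 14 - \left(2 G + 2 G^{2}\right) = 14 - 2 G - 2 G^{2}$)
$C{\left(E{\left(1 - 6 \right)} \right)} 968 = \left(14 - -4 - 2 \left(-2\right)^{2}\right) 968 = \left(14 + 4 - 8\right) 968 = 10 \cdot 968 = 9680$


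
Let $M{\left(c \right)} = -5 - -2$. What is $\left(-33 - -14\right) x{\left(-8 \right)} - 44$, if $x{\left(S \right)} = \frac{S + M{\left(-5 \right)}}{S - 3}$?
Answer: $-63$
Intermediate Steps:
$M{\left(c \right)} = -3$ ($M{\left(c \right)} = -5 + 2 = -3$)
$x{\left(S \right)} = 1$ ($x{\left(S \right)} = \frac{S - 3}{S - 3} = \frac{-3 + S}{-3 + S} = 1$)
$\left(-33 - -14\right) x{\left(-8 \right)} - 44 = \left(-33 - -14\right) 1 - 44 = \left(-33 + 14\right) 1 - 44 = \left(-19\right) 1 - 44 = -19 - 44 = -63$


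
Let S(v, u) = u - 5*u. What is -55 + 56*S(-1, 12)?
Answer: -2743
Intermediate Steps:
S(v, u) = -4*u
-55 + 56*S(-1, 12) = -55 + 56*(-4*12) = -55 + 56*(-48) = -55 - 2688 = -2743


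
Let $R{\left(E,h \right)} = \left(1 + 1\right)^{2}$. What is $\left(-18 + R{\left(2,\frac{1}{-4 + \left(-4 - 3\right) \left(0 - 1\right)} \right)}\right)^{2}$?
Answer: $196$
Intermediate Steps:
$R{\left(E,h \right)} = 4$ ($R{\left(E,h \right)} = 2^{2} = 4$)
$\left(-18 + R{\left(2,\frac{1}{-4 + \left(-4 - 3\right) \left(0 - 1\right)} \right)}\right)^{2} = \left(-18 + 4\right)^{2} = \left(-14\right)^{2} = 196$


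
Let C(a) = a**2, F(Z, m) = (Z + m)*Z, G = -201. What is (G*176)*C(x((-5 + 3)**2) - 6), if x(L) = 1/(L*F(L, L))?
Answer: -1300706979/1024 ≈ -1.2702e+6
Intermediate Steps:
F(Z, m) = Z*(Z + m)
x(L) = 1/(2*L**3) (x(L) = 1/(L*((L*(L + L)))) = 1/(L*((L*(2*L)))) = 1/(L*((2*L**2))) = (1/(2*L**2))/L = 1/(2*L**3))
(G*176)*C(x((-5 + 3)**2) - 6) = (-201*176)*(1/(2*((-5 + 3)**2)**3) - 6)**2 = -35376*(1/(2*((-2)**2)**3) - 6)**2 = -35376*((1/2)/4**3 - 6)**2 = -35376*((1/2)*(1/64) - 6)**2 = -35376*(1/128 - 6)**2 = -35376*(-767/128)**2 = -35376*588289/16384 = -1300706979/1024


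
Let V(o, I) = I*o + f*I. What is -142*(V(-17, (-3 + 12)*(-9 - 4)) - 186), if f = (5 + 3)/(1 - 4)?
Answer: -300330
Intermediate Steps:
f = -8/3 (f = 8/(-3) = 8*(-⅓) = -8/3 ≈ -2.6667)
V(o, I) = -8*I/3 + I*o (V(o, I) = I*o - 8*I/3 = -8*I/3 + I*o)
-142*(V(-17, (-3 + 12)*(-9 - 4)) - 186) = -142*(((-3 + 12)*(-9 - 4))*(-8 + 3*(-17))/3 - 186) = -142*((9*(-13))*(-8 - 51)/3 - 186) = -142*((⅓)*(-117)*(-59) - 186) = -142*(2301 - 186) = -142*2115 = -300330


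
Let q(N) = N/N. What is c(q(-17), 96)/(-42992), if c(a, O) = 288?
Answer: -18/2687 ≈ -0.0066989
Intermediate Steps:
q(N) = 1
c(q(-17), 96)/(-42992) = 288/(-42992) = 288*(-1/42992) = -18/2687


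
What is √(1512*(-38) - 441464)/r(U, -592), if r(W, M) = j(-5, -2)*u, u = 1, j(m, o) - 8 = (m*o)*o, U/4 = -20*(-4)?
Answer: -I*√124730/6 ≈ -58.862*I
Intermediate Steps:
U = 320 (U = 4*(-20*(-4)) = 4*80 = 320)
j(m, o) = 8 + m*o² (j(m, o) = 8 + (m*o)*o = 8 + m*o²)
r(W, M) = -12 (r(W, M) = (8 - 5*(-2)²)*1 = (8 - 5*4)*1 = (8 - 20)*1 = -12*1 = -12)
√(1512*(-38) - 441464)/r(U, -592) = √(1512*(-38) - 441464)/(-12) = √(-57456 - 441464)*(-1/12) = √(-498920)*(-1/12) = (2*I*√124730)*(-1/12) = -I*√124730/6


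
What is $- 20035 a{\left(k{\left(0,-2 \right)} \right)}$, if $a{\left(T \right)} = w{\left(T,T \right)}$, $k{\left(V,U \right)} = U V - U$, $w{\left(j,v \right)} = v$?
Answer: $-40070$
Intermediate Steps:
$k{\left(V,U \right)} = - U + U V$
$a{\left(T \right)} = T$
$- 20035 a{\left(k{\left(0,-2 \right)} \right)} = - 20035 \left(- 2 \left(-1 + 0\right)\right) = - 20035 \left(\left(-2\right) \left(-1\right)\right) = \left(-20035\right) 2 = -40070$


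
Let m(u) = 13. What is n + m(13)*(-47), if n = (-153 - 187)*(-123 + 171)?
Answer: -16931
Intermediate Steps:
n = -16320 (n = -340*48 = -16320)
n + m(13)*(-47) = -16320 + 13*(-47) = -16320 - 611 = -16931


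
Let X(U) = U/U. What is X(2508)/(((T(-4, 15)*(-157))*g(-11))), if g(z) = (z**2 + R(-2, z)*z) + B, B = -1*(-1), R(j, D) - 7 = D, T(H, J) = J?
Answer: -1/390930 ≈ -2.5580e-6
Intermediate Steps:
R(j, D) = 7 + D
B = 1
g(z) = 1 + z**2 + z*(7 + z) (g(z) = (z**2 + (7 + z)*z) + 1 = (z**2 + z*(7 + z)) + 1 = 1 + z**2 + z*(7 + z))
X(U) = 1
X(2508)/(((T(-4, 15)*(-157))*g(-11))) = 1/((15*(-157))*(1 + (-11)**2 - 11*(7 - 11))) = 1/(-2355*(1 + 121 - 11*(-4))) = 1/(-2355*(1 + 121 + 44)) = 1/(-2355*166) = 1/(-390930) = 1*(-1/390930) = -1/390930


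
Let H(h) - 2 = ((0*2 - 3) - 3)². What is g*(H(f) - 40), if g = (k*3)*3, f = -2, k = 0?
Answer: 0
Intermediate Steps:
H(h) = 38 (H(h) = 2 + ((0*2 - 3) - 3)² = 2 + ((0 - 3) - 3)² = 2 + (-3 - 3)² = 2 + (-6)² = 2 + 36 = 38)
g = 0 (g = (0*3)*3 = 0*3 = 0)
g*(H(f) - 40) = 0*(38 - 40) = 0*(-2) = 0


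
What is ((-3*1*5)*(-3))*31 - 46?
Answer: 1349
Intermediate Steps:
((-3*1*5)*(-3))*31 - 46 = (-3*5*(-3))*31 - 46 = -15*(-3)*31 - 46 = 45*31 - 46 = 1395 - 46 = 1349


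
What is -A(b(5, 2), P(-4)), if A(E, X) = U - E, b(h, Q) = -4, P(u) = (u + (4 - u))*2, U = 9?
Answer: -13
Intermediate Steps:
P(u) = 8 (P(u) = 4*2 = 8)
A(E, X) = 9 - E
-A(b(5, 2), P(-4)) = -(9 - 1*(-4)) = -(9 + 4) = -1*13 = -13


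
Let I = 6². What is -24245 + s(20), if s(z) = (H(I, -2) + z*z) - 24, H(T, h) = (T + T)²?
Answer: -18685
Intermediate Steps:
I = 36
H(T, h) = 4*T² (H(T, h) = (2*T)² = 4*T²)
s(z) = 5160 + z² (s(z) = (4*36² + z*z) - 24 = (4*1296 + z²) - 24 = (5184 + z²) - 24 = 5160 + z²)
-24245 + s(20) = -24245 + (5160 + 20²) = -24245 + (5160 + 400) = -24245 + 5560 = -18685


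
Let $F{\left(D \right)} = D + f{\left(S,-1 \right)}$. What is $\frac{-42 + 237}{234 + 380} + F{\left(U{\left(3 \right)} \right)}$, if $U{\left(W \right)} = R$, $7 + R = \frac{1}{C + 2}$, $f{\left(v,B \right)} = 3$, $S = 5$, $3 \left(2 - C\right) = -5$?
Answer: $- \frac{36595}{10438} \approx -3.5059$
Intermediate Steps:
$C = \frac{11}{3}$ ($C = 2 - - \frac{5}{3} = 2 + \frac{5}{3} = \frac{11}{3} \approx 3.6667$)
$R = - \frac{116}{17}$ ($R = -7 + \frac{1}{\frac{11}{3} + 2} = -7 + \frac{1}{\frac{17}{3}} = -7 + \frac{3}{17} = - \frac{116}{17} \approx -6.8235$)
$U{\left(W \right)} = - \frac{116}{17}$
$F{\left(D \right)} = 3 + D$ ($F{\left(D \right)} = D + 3 = 3 + D$)
$\frac{-42 + 237}{234 + 380} + F{\left(U{\left(3 \right)} \right)} = \frac{-42 + 237}{234 + 380} + \left(3 - \frac{116}{17}\right) = \frac{1}{614} \cdot 195 - \frac{65}{17} = \frac{195}{614} - \frac{65}{17} = - \frac{36595}{10438}$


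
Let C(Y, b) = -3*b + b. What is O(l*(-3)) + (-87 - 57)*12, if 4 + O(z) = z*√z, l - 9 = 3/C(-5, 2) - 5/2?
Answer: -1732 - 69*I*√69/8 ≈ -1732.0 - 71.645*I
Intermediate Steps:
C(Y, b) = -2*b
l = 23/4 (l = 9 + (3/((-2*2)) - 5/2) = 9 + (3/(-4) - 5*½) = 9 + (3*(-¼) - 5/2) = 9 + (-¾ - 5/2) = 9 - 13/4 = 23/4 ≈ 5.7500)
O(z) = -4 + z^(3/2) (O(z) = -4 + z*√z = -4 + z^(3/2))
O(l*(-3)) + (-87 - 57)*12 = (-4 + ((23/4)*(-3))^(3/2)) + (-87 - 57)*12 = (-4 + (-69/4)^(3/2)) - 144*12 = (-4 - 69*I*√69/8) - 1728 = -1732 - 69*I*√69/8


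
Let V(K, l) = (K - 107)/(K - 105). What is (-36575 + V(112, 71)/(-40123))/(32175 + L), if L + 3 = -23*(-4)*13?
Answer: -1284061385/1171471231 ≈ -1.0961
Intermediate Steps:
V(K, l) = (-107 + K)/(-105 + K)
L = 1193 (L = -3 - 23*(-4)*13 = -3 + 92*13 = -3 + 1196 = 1193)
(-36575 + V(112, 71)/(-40123))/(32175 + L) = (-36575 + ((-107 + 112)/(-105 + 112))/(-40123))/(32175 + 1193) = (-36575 + (5/7)*(-1/40123))/33368 = (-36575 + ((⅐)*5)*(-1/40123))*(1/33368) = (-36575 + (5/7)*(-1/40123))*(1/33368) = (-36575 - 5/280861)*(1/33368) = -10272491080/280861*1/33368 = -1284061385/1171471231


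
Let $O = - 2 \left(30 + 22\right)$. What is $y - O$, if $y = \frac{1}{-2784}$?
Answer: $\frac{289535}{2784} \approx 104.0$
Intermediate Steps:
$y = - \frac{1}{2784} \approx -0.0003592$
$O = -104$ ($O = \left(-2\right) 52 = -104$)
$y - O = - \frac{1}{2784} - -104 = - \frac{1}{2784} + 104 = \frac{289535}{2784}$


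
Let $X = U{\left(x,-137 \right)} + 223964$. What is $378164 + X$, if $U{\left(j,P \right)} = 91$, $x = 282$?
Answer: $602219$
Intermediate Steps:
$X = 224055$ ($X = 91 + 223964 = 224055$)
$378164 + X = 378164 + 224055 = 602219$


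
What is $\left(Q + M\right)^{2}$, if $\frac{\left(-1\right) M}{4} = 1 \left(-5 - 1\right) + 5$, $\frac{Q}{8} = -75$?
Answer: $355216$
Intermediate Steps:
$Q = -600$ ($Q = 8 \left(-75\right) = -600$)
$M = 4$ ($M = - 4 \left(1 \left(-5 - 1\right) + 5\right) = - 4 \left(1 \left(-6\right) + 5\right) = - 4 \left(-6 + 5\right) = \left(-4\right) \left(-1\right) = 4$)
$\left(Q + M\right)^{2} = \left(-600 + 4\right)^{2} = \left(-596\right)^{2} = 355216$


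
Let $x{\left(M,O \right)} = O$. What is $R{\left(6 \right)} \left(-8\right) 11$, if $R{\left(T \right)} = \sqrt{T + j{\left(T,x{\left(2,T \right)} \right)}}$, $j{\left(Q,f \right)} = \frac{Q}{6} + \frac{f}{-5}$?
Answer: $- \frac{88 \sqrt{145}}{5} \approx -211.93$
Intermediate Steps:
$j{\left(Q,f \right)} = - \frac{f}{5} + \frac{Q}{6}$ ($j{\left(Q,f \right)} = Q \frac{1}{6} + f \left(- \frac{1}{5}\right) = \frac{Q}{6} - \frac{f}{5} = - \frac{f}{5} + \frac{Q}{6}$)
$R{\left(T \right)} = \frac{\sqrt{870} \sqrt{T}}{30}$ ($R{\left(T \right)} = \sqrt{T + \left(- \frac{T}{5} + \frac{T}{6}\right)} = \sqrt{T - \frac{T}{30}} = \sqrt{\frac{29 T}{30}} = \frac{\sqrt{870} \sqrt{T}}{30}$)
$R{\left(6 \right)} \left(-8\right) 11 = \frac{\sqrt{870} \sqrt{6}}{30} \left(-8\right) 11 = \frac{\sqrt{145}}{5} \left(-8\right) 11 = - \frac{8 \sqrt{145}}{5} \cdot 11 = - \frac{88 \sqrt{145}}{5}$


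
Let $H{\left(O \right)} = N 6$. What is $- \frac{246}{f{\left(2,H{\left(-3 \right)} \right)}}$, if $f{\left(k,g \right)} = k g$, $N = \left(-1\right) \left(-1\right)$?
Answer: $- \frac{41}{2} \approx -20.5$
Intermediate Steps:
$N = 1$
$H{\left(O \right)} = 6$ ($H{\left(O \right)} = 1 \cdot 6 = 6$)
$f{\left(k,g \right)} = g k$
$- \frac{246}{f{\left(2,H{\left(-3 \right)} \right)}} = - \frac{246}{6 \cdot 2} = - \frac{246}{12} = \left(-246\right) \frac{1}{12} = - \frac{41}{2}$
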